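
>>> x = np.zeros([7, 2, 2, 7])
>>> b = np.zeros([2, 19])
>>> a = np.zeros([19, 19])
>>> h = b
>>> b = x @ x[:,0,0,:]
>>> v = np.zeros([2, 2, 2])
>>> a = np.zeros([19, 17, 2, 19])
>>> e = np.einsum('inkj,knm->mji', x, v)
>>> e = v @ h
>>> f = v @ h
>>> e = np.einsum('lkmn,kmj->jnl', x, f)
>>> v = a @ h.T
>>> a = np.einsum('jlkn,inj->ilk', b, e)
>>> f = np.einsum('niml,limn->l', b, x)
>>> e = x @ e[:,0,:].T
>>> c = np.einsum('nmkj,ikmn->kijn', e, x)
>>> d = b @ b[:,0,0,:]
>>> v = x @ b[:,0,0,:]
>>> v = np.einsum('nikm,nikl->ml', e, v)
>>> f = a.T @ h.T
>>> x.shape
(7, 2, 2, 7)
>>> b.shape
(7, 2, 2, 7)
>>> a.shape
(19, 2, 2)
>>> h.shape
(2, 19)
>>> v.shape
(19, 7)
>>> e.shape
(7, 2, 2, 19)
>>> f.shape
(2, 2, 2)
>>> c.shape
(2, 7, 19, 7)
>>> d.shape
(7, 2, 2, 7)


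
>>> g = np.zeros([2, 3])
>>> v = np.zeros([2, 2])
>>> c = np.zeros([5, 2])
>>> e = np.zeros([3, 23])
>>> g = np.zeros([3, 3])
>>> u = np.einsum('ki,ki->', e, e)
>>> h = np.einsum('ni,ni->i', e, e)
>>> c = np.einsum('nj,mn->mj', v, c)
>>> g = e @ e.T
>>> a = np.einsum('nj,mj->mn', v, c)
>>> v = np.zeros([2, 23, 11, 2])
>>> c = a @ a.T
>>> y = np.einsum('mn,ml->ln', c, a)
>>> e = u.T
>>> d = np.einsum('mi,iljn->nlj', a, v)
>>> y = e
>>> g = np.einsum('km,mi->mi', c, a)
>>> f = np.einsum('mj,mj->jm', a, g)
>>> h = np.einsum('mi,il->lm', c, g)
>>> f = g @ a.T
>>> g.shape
(5, 2)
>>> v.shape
(2, 23, 11, 2)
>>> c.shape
(5, 5)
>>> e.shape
()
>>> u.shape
()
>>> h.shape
(2, 5)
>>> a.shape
(5, 2)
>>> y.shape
()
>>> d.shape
(2, 23, 11)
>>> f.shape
(5, 5)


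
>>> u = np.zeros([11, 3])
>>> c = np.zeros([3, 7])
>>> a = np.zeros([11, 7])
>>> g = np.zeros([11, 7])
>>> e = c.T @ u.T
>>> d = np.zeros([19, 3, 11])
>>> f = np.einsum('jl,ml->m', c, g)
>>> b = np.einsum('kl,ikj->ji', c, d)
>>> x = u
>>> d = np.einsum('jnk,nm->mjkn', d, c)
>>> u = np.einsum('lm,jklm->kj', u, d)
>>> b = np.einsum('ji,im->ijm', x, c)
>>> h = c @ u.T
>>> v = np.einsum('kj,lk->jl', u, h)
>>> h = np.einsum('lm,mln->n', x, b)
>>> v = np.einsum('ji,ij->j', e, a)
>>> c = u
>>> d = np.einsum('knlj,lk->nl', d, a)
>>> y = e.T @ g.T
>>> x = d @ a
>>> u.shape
(19, 7)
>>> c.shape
(19, 7)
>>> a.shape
(11, 7)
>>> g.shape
(11, 7)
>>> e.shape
(7, 11)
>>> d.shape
(19, 11)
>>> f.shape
(11,)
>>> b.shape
(3, 11, 7)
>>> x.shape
(19, 7)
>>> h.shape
(7,)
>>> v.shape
(7,)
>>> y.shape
(11, 11)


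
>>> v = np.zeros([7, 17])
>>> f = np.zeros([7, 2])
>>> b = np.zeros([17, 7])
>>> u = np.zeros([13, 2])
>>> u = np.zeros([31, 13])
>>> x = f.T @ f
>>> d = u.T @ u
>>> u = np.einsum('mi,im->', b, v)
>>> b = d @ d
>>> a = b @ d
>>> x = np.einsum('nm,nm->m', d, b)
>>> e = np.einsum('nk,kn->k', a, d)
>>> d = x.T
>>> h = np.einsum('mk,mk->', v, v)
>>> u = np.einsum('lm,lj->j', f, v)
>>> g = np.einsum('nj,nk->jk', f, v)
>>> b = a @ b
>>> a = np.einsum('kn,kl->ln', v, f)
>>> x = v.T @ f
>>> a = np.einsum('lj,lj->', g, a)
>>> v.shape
(7, 17)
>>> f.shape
(7, 2)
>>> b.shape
(13, 13)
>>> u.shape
(17,)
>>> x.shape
(17, 2)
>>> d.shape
(13,)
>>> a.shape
()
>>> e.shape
(13,)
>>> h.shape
()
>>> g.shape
(2, 17)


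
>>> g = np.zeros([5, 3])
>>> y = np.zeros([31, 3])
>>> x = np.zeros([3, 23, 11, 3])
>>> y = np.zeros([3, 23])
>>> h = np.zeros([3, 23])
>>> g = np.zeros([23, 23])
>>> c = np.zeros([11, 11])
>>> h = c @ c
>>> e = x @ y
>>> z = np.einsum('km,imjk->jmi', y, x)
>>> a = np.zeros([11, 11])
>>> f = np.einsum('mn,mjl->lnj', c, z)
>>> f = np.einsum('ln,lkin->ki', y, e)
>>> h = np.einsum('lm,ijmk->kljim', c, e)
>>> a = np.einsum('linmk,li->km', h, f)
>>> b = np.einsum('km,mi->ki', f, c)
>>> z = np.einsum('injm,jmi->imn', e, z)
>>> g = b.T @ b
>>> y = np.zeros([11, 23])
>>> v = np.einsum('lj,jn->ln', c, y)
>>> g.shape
(11, 11)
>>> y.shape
(11, 23)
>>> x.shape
(3, 23, 11, 3)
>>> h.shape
(23, 11, 23, 3, 11)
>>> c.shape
(11, 11)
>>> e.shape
(3, 23, 11, 23)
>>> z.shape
(3, 23, 23)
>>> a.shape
(11, 3)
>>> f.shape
(23, 11)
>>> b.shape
(23, 11)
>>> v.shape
(11, 23)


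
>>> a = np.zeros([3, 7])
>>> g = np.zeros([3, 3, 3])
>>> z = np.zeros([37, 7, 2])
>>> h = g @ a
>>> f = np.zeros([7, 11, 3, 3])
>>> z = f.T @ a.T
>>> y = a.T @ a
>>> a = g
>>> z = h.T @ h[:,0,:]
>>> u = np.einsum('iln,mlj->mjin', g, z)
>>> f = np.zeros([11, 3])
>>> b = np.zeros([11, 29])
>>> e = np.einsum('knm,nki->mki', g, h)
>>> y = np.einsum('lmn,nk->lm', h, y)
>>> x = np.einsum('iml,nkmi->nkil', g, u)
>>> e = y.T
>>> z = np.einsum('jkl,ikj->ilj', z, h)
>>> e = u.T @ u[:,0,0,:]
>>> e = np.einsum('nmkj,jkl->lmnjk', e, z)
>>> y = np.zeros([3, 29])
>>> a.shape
(3, 3, 3)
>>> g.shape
(3, 3, 3)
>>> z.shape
(3, 7, 7)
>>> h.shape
(3, 3, 7)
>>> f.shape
(11, 3)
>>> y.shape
(3, 29)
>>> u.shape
(7, 7, 3, 3)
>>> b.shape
(11, 29)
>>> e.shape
(7, 3, 3, 3, 7)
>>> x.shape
(7, 7, 3, 3)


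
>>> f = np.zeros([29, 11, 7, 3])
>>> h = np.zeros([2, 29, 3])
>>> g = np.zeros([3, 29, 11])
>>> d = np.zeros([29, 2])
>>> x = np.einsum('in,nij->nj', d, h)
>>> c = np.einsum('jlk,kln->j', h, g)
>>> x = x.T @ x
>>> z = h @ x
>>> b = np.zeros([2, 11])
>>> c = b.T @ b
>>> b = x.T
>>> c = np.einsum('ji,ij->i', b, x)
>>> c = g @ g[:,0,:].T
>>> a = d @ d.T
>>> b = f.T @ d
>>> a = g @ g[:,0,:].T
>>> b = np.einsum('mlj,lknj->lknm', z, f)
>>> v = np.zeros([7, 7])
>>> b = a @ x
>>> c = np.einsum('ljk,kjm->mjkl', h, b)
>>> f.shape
(29, 11, 7, 3)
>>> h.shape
(2, 29, 3)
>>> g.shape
(3, 29, 11)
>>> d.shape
(29, 2)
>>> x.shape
(3, 3)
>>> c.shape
(3, 29, 3, 2)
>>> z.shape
(2, 29, 3)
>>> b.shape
(3, 29, 3)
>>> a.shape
(3, 29, 3)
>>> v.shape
(7, 7)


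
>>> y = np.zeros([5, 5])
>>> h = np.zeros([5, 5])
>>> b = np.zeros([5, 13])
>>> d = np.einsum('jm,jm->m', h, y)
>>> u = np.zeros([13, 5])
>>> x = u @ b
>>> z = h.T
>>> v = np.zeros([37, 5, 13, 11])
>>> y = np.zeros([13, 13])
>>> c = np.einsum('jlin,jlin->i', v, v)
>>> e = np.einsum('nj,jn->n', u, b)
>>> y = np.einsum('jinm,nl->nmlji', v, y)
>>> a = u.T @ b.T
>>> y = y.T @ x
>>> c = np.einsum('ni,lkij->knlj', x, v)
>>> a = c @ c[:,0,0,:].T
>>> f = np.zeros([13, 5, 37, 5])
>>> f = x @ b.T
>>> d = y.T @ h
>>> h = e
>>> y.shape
(5, 37, 13, 11, 13)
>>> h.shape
(13,)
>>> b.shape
(5, 13)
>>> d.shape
(13, 11, 13, 37, 5)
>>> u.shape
(13, 5)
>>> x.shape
(13, 13)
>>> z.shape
(5, 5)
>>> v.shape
(37, 5, 13, 11)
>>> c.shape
(5, 13, 37, 11)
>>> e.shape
(13,)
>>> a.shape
(5, 13, 37, 5)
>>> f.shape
(13, 5)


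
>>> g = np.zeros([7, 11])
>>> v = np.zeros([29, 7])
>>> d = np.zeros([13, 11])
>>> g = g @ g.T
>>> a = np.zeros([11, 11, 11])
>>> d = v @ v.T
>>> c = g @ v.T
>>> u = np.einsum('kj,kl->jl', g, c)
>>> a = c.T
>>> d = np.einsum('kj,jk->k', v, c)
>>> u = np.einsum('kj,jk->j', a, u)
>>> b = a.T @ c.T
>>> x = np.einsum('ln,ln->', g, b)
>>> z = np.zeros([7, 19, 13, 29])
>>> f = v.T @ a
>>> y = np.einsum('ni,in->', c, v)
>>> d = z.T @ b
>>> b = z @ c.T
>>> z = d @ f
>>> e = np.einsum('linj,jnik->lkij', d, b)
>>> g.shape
(7, 7)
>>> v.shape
(29, 7)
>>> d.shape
(29, 13, 19, 7)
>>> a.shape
(29, 7)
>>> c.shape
(7, 29)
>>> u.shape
(7,)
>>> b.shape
(7, 19, 13, 7)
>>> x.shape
()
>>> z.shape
(29, 13, 19, 7)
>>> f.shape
(7, 7)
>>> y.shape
()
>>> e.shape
(29, 7, 13, 7)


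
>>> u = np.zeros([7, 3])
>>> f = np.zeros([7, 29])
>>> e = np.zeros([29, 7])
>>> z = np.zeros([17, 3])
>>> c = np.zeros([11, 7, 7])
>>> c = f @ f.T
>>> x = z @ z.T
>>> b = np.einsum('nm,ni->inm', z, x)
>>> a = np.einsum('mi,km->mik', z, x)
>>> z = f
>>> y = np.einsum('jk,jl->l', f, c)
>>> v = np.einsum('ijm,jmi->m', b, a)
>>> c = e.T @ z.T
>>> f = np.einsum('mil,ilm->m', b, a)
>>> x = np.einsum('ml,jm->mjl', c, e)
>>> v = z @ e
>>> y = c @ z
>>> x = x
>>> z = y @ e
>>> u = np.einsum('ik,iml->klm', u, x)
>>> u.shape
(3, 7, 29)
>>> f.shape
(17,)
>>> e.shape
(29, 7)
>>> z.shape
(7, 7)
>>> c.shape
(7, 7)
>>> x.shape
(7, 29, 7)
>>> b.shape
(17, 17, 3)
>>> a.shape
(17, 3, 17)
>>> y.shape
(7, 29)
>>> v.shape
(7, 7)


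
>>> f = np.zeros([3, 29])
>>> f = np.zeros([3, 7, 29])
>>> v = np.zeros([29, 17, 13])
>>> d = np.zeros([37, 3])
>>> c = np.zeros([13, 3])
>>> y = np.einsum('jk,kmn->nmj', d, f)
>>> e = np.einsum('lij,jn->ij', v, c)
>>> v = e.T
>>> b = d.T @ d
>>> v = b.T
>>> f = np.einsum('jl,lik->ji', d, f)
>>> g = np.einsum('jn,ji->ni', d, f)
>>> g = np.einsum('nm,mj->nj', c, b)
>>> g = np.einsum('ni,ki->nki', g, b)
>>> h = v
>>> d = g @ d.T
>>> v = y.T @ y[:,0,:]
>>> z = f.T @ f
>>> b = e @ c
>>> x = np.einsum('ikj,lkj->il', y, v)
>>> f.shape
(37, 7)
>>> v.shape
(37, 7, 37)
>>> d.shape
(13, 3, 37)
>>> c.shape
(13, 3)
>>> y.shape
(29, 7, 37)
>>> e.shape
(17, 13)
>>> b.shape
(17, 3)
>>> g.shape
(13, 3, 3)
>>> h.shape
(3, 3)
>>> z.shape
(7, 7)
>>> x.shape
(29, 37)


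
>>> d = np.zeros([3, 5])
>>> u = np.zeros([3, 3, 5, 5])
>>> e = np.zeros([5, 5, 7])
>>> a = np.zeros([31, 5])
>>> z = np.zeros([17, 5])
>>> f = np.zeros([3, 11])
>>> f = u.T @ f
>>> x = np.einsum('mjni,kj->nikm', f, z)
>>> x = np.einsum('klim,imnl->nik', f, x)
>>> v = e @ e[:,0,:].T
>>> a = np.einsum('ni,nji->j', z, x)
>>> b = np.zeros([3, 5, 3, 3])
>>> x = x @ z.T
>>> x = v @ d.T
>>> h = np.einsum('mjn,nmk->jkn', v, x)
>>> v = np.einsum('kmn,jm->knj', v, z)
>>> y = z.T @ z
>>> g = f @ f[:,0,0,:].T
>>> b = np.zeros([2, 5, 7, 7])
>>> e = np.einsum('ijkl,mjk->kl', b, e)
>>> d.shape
(3, 5)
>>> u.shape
(3, 3, 5, 5)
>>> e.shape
(7, 7)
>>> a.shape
(3,)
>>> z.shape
(17, 5)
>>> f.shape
(5, 5, 3, 11)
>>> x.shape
(5, 5, 3)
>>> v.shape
(5, 5, 17)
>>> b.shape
(2, 5, 7, 7)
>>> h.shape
(5, 3, 5)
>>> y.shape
(5, 5)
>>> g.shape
(5, 5, 3, 5)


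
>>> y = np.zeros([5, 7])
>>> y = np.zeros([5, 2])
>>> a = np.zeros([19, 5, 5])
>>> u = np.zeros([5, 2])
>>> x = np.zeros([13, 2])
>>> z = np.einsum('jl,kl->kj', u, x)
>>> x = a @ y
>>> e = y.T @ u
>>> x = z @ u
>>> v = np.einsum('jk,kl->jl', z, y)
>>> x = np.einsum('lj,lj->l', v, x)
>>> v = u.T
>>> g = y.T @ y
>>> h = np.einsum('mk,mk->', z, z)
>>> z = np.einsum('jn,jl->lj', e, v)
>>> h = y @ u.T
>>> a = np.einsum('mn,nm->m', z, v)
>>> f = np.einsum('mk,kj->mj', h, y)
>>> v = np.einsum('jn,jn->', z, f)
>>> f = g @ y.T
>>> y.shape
(5, 2)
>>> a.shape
(5,)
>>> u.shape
(5, 2)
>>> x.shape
(13,)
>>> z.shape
(5, 2)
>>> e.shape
(2, 2)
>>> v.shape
()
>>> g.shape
(2, 2)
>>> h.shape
(5, 5)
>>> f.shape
(2, 5)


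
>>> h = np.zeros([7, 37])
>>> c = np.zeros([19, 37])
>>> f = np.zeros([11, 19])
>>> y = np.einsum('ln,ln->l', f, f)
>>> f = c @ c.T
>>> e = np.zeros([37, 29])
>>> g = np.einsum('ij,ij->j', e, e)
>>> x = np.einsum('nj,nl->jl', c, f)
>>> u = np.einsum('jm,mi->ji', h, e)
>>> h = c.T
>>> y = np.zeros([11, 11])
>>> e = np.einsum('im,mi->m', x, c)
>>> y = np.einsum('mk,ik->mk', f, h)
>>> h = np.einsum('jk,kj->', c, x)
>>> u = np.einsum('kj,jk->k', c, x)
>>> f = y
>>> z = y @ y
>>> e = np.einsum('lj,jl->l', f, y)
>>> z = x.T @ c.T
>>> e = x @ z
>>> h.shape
()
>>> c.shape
(19, 37)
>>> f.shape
(19, 19)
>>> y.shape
(19, 19)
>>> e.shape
(37, 19)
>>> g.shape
(29,)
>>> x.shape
(37, 19)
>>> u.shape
(19,)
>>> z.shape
(19, 19)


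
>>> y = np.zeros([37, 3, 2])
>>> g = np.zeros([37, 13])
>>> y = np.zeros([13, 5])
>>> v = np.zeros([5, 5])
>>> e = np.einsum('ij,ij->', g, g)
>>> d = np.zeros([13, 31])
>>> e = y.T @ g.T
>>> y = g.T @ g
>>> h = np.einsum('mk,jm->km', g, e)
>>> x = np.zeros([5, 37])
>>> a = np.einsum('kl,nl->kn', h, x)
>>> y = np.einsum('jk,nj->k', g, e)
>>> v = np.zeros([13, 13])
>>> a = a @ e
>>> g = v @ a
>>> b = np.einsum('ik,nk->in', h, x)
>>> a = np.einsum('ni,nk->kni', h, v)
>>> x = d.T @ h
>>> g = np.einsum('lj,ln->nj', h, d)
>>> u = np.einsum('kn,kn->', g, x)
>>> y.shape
(13,)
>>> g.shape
(31, 37)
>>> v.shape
(13, 13)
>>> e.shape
(5, 37)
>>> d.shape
(13, 31)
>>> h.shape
(13, 37)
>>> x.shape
(31, 37)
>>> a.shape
(13, 13, 37)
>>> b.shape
(13, 5)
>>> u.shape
()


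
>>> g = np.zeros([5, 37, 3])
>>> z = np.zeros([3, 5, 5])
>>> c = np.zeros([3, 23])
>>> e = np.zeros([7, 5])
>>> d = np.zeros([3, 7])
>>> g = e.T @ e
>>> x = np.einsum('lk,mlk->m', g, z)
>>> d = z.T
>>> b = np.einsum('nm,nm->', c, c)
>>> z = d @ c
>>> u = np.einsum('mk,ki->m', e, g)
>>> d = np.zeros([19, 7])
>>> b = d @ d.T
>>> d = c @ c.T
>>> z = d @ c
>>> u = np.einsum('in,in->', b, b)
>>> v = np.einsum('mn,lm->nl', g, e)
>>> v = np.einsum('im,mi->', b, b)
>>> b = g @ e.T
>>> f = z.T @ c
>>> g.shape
(5, 5)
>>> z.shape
(3, 23)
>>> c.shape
(3, 23)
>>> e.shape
(7, 5)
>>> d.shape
(3, 3)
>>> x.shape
(3,)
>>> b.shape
(5, 7)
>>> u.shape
()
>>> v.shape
()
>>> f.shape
(23, 23)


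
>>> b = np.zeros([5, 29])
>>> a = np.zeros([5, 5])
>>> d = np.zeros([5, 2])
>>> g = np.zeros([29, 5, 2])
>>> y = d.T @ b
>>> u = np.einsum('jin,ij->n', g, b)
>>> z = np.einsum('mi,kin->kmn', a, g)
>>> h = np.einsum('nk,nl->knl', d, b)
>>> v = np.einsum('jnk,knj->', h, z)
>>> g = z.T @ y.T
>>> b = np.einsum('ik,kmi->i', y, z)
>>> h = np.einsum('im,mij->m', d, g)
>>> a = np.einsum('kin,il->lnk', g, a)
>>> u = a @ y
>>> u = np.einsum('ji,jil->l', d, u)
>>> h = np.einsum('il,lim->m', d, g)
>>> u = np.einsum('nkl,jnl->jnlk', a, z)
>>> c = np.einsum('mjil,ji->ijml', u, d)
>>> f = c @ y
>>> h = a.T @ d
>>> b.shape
(2,)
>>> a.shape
(5, 2, 2)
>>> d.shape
(5, 2)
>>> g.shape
(2, 5, 2)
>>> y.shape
(2, 29)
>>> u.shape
(29, 5, 2, 2)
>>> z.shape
(29, 5, 2)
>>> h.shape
(2, 2, 2)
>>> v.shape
()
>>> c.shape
(2, 5, 29, 2)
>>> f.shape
(2, 5, 29, 29)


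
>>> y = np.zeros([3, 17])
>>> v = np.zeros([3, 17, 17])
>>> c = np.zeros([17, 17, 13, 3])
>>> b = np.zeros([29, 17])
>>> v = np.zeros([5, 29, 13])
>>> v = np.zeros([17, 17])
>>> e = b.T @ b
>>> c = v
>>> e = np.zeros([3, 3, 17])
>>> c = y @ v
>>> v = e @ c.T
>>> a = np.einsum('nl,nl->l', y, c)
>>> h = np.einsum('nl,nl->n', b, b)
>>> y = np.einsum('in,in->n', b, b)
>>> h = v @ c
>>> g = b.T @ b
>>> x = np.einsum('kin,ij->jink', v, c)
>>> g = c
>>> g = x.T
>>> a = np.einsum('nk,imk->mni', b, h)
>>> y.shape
(17,)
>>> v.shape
(3, 3, 3)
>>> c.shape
(3, 17)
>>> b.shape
(29, 17)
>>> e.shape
(3, 3, 17)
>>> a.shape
(3, 29, 3)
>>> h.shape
(3, 3, 17)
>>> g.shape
(3, 3, 3, 17)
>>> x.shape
(17, 3, 3, 3)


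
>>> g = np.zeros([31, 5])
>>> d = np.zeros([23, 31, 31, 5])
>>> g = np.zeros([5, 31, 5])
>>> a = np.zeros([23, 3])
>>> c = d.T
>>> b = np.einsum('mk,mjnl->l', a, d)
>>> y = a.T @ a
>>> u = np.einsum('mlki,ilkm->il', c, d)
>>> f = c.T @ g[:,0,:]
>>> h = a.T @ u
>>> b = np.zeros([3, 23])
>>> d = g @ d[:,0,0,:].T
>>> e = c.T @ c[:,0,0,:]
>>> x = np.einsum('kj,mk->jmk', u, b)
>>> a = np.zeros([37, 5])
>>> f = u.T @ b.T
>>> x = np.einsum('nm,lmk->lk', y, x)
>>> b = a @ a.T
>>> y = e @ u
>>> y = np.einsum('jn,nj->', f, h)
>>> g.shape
(5, 31, 5)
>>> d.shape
(5, 31, 23)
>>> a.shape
(37, 5)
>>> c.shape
(5, 31, 31, 23)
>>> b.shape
(37, 37)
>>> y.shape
()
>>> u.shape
(23, 31)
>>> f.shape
(31, 3)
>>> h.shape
(3, 31)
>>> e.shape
(23, 31, 31, 23)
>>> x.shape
(31, 23)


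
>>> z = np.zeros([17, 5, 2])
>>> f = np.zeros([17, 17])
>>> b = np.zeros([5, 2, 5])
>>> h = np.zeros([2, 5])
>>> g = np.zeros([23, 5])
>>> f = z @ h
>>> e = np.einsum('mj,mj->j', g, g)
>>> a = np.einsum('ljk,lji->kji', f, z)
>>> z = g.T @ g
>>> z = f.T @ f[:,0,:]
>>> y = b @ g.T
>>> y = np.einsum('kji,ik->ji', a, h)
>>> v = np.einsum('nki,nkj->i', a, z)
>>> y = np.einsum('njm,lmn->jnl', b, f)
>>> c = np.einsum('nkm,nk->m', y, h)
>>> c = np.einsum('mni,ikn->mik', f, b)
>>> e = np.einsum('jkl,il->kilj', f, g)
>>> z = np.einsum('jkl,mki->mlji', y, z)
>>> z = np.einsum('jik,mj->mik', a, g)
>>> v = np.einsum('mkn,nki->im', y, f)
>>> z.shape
(23, 5, 2)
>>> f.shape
(17, 5, 5)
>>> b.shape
(5, 2, 5)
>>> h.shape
(2, 5)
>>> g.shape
(23, 5)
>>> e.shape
(5, 23, 5, 17)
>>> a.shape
(5, 5, 2)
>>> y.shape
(2, 5, 17)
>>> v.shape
(5, 2)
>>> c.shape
(17, 5, 2)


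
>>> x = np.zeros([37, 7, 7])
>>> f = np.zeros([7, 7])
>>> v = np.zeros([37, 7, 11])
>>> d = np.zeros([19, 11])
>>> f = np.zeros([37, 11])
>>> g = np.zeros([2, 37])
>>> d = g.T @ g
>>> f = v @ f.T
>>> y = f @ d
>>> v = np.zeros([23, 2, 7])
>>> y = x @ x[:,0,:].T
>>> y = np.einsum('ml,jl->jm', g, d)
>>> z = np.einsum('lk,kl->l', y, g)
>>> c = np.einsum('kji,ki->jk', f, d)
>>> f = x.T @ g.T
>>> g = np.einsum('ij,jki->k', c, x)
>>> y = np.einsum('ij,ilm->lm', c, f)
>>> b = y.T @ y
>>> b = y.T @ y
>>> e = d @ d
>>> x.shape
(37, 7, 7)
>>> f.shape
(7, 7, 2)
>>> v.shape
(23, 2, 7)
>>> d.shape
(37, 37)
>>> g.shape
(7,)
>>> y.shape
(7, 2)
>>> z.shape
(37,)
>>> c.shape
(7, 37)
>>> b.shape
(2, 2)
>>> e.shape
(37, 37)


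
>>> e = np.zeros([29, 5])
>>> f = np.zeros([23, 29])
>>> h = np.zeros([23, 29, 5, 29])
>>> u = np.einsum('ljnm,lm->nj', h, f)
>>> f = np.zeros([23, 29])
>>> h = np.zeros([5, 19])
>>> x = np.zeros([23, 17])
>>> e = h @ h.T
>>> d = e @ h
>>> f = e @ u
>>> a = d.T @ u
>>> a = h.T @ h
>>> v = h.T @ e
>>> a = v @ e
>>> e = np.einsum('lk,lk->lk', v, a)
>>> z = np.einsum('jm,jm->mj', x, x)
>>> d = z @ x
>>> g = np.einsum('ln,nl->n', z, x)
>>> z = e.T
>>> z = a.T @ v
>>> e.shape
(19, 5)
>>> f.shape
(5, 29)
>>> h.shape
(5, 19)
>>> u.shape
(5, 29)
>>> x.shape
(23, 17)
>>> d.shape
(17, 17)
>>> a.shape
(19, 5)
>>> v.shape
(19, 5)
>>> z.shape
(5, 5)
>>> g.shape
(23,)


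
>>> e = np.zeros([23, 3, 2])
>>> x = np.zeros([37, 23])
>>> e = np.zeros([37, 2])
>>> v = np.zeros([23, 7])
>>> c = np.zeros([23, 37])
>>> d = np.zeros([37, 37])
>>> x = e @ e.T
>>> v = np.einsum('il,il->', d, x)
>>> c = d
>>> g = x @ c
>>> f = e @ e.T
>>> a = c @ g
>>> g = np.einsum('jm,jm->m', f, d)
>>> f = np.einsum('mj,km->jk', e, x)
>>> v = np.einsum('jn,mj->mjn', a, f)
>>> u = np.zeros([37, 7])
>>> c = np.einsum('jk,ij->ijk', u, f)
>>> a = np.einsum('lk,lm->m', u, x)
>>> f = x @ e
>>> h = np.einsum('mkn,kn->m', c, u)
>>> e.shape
(37, 2)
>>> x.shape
(37, 37)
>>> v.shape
(2, 37, 37)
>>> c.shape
(2, 37, 7)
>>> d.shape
(37, 37)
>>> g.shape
(37,)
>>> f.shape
(37, 2)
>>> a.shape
(37,)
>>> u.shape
(37, 7)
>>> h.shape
(2,)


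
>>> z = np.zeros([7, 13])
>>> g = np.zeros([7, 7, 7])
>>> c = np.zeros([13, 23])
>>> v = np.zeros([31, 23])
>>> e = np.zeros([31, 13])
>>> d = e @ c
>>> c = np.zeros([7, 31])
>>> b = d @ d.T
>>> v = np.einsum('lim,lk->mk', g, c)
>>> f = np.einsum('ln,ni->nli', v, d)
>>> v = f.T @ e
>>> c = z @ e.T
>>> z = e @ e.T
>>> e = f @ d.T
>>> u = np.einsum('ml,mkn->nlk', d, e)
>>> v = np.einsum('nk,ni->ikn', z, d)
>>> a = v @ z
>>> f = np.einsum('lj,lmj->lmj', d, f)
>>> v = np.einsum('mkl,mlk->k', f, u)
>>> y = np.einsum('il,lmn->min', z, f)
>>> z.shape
(31, 31)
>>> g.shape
(7, 7, 7)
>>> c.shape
(7, 31)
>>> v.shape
(7,)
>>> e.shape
(31, 7, 31)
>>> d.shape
(31, 23)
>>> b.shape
(31, 31)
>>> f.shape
(31, 7, 23)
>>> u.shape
(31, 23, 7)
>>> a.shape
(23, 31, 31)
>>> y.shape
(7, 31, 23)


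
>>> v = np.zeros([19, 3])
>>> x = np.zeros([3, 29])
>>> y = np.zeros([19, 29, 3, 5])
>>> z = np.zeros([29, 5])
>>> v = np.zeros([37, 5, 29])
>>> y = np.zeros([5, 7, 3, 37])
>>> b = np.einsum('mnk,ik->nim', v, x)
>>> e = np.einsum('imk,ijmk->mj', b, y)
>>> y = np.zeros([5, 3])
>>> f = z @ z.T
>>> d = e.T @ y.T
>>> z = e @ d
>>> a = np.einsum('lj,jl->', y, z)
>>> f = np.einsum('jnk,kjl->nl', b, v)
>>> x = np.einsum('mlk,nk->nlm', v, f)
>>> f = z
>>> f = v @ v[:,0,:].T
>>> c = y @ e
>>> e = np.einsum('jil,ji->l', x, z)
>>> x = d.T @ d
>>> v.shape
(37, 5, 29)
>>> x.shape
(5, 5)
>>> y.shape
(5, 3)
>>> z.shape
(3, 5)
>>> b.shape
(5, 3, 37)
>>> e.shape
(37,)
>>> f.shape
(37, 5, 37)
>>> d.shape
(7, 5)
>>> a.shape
()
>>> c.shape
(5, 7)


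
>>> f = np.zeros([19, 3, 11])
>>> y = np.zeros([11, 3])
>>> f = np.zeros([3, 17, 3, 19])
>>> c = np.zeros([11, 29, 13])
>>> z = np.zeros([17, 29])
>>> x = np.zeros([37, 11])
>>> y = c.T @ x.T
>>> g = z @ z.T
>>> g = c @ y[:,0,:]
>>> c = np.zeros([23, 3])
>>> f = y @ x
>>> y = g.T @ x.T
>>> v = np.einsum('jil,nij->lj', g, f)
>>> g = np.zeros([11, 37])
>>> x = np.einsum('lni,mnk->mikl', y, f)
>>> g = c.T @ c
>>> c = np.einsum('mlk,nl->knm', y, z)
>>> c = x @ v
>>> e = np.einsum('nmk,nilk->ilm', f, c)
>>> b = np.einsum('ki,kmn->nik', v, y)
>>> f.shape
(13, 29, 11)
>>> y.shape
(37, 29, 37)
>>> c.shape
(13, 37, 11, 11)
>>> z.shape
(17, 29)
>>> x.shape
(13, 37, 11, 37)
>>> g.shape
(3, 3)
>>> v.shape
(37, 11)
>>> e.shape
(37, 11, 29)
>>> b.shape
(37, 11, 37)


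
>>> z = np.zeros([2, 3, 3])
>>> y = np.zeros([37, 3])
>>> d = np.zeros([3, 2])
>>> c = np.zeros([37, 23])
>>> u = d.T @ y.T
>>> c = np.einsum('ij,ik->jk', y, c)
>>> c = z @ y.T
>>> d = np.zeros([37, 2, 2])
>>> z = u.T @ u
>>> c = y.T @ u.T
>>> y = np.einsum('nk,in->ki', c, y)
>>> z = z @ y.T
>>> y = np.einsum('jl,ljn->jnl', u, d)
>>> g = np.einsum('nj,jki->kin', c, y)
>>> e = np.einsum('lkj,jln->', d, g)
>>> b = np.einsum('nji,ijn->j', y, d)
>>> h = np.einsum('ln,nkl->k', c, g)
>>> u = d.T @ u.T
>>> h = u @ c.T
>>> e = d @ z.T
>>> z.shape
(37, 2)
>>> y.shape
(2, 2, 37)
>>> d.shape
(37, 2, 2)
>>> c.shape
(3, 2)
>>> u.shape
(2, 2, 2)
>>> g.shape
(2, 37, 3)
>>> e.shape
(37, 2, 37)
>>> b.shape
(2,)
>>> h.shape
(2, 2, 3)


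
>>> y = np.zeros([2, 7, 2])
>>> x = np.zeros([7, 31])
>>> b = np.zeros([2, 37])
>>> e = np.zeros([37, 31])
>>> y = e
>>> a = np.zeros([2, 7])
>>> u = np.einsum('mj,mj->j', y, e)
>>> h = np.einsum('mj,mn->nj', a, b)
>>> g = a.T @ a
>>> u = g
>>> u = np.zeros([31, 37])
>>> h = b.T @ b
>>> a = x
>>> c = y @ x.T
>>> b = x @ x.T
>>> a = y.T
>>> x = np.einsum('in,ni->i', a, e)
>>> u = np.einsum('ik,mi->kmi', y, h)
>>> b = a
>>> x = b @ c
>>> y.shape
(37, 31)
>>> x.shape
(31, 7)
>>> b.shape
(31, 37)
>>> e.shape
(37, 31)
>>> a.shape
(31, 37)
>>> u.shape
(31, 37, 37)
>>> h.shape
(37, 37)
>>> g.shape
(7, 7)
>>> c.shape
(37, 7)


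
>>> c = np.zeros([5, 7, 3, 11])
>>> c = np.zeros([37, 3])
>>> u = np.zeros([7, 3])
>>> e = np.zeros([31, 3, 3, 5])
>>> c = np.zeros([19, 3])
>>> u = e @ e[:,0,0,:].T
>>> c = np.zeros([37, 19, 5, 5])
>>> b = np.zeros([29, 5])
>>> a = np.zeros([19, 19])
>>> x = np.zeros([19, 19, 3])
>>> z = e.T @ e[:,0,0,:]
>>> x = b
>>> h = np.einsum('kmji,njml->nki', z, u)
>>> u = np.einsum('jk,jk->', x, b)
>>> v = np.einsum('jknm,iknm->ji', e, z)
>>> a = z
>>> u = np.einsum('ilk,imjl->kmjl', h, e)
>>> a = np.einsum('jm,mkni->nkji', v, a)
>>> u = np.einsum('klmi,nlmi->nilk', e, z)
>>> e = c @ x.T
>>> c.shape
(37, 19, 5, 5)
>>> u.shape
(5, 5, 3, 31)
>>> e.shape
(37, 19, 5, 29)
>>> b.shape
(29, 5)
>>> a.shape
(3, 3, 31, 5)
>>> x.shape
(29, 5)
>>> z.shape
(5, 3, 3, 5)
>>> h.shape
(31, 5, 5)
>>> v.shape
(31, 5)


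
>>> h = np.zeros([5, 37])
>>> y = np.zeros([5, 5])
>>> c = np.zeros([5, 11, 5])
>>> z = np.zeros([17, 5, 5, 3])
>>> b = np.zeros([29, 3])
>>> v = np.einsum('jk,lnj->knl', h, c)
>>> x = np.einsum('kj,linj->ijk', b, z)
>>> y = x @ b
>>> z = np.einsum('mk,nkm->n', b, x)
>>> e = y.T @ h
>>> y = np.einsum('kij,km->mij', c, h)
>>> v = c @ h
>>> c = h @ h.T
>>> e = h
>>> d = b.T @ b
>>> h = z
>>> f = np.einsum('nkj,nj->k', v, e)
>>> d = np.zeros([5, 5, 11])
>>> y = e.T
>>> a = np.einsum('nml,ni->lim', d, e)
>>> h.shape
(5,)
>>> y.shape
(37, 5)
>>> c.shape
(5, 5)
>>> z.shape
(5,)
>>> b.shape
(29, 3)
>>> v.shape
(5, 11, 37)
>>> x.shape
(5, 3, 29)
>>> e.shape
(5, 37)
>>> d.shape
(5, 5, 11)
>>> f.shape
(11,)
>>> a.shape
(11, 37, 5)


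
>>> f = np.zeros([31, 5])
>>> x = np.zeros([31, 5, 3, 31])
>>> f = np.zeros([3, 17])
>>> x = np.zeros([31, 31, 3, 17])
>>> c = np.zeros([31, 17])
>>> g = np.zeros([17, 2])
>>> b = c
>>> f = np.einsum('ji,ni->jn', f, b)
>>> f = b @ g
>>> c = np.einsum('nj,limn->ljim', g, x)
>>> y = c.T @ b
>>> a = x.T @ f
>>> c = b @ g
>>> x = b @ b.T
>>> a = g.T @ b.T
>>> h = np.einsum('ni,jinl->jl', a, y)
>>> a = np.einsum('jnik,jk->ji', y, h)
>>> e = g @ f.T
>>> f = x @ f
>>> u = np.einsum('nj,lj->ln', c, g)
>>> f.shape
(31, 2)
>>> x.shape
(31, 31)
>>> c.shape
(31, 2)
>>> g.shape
(17, 2)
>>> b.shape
(31, 17)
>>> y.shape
(3, 31, 2, 17)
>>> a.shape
(3, 2)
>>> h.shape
(3, 17)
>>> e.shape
(17, 31)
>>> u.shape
(17, 31)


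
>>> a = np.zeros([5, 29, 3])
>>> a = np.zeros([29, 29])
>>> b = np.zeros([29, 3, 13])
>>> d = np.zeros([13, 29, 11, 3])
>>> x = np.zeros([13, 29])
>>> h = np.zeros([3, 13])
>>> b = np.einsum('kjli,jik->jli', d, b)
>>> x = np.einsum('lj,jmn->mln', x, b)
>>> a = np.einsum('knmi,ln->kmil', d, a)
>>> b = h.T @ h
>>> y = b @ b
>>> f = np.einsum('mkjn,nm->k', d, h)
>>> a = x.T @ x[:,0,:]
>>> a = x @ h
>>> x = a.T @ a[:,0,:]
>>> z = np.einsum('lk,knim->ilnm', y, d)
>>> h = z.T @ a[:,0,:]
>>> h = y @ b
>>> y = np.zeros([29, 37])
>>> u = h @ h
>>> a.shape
(11, 13, 13)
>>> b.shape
(13, 13)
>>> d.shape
(13, 29, 11, 3)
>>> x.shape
(13, 13, 13)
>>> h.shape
(13, 13)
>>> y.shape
(29, 37)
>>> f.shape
(29,)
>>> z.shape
(11, 13, 29, 3)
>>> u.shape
(13, 13)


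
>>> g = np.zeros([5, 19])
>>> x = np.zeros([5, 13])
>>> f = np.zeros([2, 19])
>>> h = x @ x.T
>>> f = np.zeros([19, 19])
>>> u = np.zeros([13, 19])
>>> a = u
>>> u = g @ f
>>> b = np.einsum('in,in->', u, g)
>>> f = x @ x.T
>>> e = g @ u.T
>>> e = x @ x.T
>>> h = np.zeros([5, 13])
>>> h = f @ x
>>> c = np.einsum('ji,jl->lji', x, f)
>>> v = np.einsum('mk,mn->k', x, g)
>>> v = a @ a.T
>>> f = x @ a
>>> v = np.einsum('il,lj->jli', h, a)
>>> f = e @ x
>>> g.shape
(5, 19)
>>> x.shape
(5, 13)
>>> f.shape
(5, 13)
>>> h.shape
(5, 13)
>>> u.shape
(5, 19)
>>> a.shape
(13, 19)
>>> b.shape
()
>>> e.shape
(5, 5)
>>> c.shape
(5, 5, 13)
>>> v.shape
(19, 13, 5)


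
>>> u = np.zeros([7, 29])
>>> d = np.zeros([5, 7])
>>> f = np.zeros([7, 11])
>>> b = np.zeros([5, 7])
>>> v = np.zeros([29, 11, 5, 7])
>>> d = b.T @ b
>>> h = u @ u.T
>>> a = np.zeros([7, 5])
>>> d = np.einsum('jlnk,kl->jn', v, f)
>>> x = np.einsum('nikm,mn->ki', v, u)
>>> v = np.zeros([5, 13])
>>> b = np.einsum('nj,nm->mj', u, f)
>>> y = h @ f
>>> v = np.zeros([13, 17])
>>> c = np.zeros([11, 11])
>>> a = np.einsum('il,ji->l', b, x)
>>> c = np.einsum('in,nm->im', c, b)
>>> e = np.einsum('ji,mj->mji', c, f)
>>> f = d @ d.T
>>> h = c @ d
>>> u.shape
(7, 29)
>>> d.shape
(29, 5)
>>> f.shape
(29, 29)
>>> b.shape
(11, 29)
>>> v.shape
(13, 17)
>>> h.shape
(11, 5)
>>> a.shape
(29,)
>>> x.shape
(5, 11)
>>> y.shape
(7, 11)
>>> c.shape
(11, 29)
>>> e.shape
(7, 11, 29)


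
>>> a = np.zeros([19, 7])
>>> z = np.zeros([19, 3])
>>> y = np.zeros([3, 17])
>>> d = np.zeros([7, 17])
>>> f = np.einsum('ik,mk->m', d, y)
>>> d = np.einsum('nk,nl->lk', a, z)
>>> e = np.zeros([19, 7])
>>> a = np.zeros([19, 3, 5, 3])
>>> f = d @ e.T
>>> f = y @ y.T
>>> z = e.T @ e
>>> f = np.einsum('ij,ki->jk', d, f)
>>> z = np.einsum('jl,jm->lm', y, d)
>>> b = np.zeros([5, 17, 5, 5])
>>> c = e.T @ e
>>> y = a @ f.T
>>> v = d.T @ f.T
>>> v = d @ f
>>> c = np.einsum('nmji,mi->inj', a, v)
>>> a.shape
(19, 3, 5, 3)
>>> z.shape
(17, 7)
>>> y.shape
(19, 3, 5, 7)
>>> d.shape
(3, 7)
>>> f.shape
(7, 3)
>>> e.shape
(19, 7)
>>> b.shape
(5, 17, 5, 5)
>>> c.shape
(3, 19, 5)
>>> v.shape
(3, 3)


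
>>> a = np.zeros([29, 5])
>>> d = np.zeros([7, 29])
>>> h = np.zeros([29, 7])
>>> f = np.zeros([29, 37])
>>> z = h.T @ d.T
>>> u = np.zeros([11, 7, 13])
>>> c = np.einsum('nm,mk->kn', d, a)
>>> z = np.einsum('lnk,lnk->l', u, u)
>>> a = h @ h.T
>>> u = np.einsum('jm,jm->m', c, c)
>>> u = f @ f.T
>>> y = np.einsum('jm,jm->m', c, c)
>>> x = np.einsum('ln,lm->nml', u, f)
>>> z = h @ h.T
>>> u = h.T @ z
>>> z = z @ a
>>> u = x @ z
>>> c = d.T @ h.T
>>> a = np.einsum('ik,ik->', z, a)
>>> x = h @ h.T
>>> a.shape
()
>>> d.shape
(7, 29)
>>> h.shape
(29, 7)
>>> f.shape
(29, 37)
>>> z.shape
(29, 29)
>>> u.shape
(29, 37, 29)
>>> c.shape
(29, 29)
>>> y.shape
(7,)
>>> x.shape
(29, 29)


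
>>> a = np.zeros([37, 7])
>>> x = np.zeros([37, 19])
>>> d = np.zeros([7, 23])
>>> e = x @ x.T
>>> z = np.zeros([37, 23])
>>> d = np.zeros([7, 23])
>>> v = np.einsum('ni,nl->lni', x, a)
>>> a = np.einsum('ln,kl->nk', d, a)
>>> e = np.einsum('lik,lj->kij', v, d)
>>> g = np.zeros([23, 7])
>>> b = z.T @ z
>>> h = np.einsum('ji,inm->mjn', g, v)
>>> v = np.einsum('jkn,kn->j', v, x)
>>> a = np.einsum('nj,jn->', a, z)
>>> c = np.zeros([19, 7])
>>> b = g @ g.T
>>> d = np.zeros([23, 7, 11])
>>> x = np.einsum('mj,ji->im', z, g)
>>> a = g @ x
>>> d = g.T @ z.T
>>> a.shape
(23, 37)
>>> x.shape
(7, 37)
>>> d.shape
(7, 37)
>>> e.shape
(19, 37, 23)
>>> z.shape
(37, 23)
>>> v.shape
(7,)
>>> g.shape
(23, 7)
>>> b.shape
(23, 23)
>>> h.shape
(19, 23, 37)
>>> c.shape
(19, 7)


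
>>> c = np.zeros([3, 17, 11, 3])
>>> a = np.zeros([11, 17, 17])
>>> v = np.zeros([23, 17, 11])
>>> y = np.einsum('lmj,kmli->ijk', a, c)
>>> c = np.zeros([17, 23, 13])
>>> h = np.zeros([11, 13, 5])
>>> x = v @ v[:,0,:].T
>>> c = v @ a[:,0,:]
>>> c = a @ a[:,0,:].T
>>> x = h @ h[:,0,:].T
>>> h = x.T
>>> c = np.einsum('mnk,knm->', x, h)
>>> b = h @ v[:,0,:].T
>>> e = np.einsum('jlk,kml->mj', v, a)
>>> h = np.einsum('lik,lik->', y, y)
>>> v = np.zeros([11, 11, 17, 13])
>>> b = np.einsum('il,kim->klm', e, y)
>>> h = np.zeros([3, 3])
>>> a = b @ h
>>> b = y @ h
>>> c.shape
()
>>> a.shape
(3, 23, 3)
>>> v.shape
(11, 11, 17, 13)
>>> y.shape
(3, 17, 3)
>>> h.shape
(3, 3)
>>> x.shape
(11, 13, 11)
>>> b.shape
(3, 17, 3)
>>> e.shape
(17, 23)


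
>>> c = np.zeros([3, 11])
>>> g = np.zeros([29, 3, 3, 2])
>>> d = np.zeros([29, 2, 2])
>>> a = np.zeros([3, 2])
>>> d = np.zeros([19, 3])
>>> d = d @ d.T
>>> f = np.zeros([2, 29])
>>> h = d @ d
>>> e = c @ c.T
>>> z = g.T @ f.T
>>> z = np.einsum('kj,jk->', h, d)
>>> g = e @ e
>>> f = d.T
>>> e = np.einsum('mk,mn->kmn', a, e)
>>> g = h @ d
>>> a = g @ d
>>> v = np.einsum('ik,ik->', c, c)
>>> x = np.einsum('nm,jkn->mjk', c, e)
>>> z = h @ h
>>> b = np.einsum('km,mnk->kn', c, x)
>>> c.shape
(3, 11)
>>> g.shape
(19, 19)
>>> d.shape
(19, 19)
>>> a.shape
(19, 19)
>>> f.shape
(19, 19)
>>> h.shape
(19, 19)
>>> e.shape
(2, 3, 3)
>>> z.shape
(19, 19)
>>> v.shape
()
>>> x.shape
(11, 2, 3)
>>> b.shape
(3, 2)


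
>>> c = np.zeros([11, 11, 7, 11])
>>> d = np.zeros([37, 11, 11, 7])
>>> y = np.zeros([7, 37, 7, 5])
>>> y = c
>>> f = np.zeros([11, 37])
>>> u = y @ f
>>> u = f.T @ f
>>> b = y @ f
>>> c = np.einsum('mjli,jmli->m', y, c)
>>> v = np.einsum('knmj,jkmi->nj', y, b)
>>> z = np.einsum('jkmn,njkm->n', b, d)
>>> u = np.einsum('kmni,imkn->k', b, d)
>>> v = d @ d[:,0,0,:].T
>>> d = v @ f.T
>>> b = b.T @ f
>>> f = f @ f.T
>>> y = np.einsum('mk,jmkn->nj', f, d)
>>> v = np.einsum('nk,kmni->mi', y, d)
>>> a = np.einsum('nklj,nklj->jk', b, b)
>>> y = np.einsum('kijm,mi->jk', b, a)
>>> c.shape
(11,)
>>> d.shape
(37, 11, 11, 11)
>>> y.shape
(11, 37)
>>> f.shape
(11, 11)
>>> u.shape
(11,)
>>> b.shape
(37, 7, 11, 37)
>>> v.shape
(11, 11)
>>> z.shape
(37,)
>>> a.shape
(37, 7)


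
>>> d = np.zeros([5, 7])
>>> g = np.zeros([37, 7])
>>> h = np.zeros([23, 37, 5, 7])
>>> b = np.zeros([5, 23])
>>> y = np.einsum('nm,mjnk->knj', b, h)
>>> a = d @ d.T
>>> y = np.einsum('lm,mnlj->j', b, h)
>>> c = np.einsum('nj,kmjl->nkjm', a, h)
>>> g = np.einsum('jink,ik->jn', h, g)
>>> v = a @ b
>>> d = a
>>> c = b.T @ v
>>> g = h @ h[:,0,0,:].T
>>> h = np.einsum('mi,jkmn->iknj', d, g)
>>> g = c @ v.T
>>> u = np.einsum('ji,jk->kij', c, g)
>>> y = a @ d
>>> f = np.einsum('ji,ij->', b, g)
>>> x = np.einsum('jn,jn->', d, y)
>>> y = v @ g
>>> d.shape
(5, 5)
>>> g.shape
(23, 5)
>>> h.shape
(5, 37, 23, 23)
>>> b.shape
(5, 23)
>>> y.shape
(5, 5)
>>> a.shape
(5, 5)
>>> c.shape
(23, 23)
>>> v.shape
(5, 23)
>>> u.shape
(5, 23, 23)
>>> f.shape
()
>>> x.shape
()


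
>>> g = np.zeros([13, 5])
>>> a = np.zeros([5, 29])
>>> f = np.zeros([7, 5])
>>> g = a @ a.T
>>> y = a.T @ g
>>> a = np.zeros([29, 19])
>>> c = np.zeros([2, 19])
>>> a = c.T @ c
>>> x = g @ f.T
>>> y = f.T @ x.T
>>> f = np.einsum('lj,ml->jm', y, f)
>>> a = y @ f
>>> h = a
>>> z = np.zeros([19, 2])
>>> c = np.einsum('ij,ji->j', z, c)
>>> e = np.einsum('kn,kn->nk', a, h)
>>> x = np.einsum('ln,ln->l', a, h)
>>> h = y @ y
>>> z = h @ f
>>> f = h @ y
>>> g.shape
(5, 5)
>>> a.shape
(5, 7)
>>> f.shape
(5, 5)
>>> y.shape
(5, 5)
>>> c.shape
(2,)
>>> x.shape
(5,)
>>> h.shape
(5, 5)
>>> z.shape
(5, 7)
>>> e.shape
(7, 5)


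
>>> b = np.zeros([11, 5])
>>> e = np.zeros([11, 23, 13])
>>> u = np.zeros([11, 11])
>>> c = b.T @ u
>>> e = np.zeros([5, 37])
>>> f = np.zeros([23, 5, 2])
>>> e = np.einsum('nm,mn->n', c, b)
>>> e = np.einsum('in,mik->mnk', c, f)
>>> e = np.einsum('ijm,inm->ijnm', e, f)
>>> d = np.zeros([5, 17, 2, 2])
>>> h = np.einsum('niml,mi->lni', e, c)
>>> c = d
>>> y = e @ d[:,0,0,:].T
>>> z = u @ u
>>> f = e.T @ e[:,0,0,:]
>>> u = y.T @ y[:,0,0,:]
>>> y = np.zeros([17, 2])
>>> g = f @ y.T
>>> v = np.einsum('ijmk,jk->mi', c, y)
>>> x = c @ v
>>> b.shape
(11, 5)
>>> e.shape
(23, 11, 5, 2)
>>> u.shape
(5, 5, 11, 5)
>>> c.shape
(5, 17, 2, 2)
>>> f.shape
(2, 5, 11, 2)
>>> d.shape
(5, 17, 2, 2)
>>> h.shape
(2, 23, 11)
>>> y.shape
(17, 2)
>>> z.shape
(11, 11)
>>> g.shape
(2, 5, 11, 17)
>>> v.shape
(2, 5)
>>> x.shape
(5, 17, 2, 5)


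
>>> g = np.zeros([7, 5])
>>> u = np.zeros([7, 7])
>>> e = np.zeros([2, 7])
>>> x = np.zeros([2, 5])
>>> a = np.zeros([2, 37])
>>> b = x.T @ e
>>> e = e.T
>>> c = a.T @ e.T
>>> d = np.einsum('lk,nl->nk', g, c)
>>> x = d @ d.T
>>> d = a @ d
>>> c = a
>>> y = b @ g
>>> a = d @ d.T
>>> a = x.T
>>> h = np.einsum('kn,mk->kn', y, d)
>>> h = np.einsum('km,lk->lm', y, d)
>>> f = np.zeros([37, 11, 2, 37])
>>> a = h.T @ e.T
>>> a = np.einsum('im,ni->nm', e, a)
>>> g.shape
(7, 5)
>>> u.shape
(7, 7)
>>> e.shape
(7, 2)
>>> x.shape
(37, 37)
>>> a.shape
(5, 2)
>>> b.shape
(5, 7)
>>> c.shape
(2, 37)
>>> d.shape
(2, 5)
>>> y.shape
(5, 5)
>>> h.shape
(2, 5)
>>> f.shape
(37, 11, 2, 37)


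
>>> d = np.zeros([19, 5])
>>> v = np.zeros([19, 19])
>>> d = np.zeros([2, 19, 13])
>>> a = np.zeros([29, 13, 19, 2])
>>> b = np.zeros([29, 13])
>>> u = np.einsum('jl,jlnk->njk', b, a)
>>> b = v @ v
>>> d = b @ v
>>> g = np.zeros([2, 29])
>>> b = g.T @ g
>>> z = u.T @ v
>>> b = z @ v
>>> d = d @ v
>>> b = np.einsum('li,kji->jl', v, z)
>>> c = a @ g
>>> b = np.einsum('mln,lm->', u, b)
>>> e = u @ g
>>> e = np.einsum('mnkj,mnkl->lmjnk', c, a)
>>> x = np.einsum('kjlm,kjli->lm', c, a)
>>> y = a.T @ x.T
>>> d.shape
(19, 19)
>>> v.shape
(19, 19)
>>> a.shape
(29, 13, 19, 2)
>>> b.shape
()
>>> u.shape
(19, 29, 2)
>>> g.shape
(2, 29)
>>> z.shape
(2, 29, 19)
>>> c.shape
(29, 13, 19, 29)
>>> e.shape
(2, 29, 29, 13, 19)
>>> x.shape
(19, 29)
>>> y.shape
(2, 19, 13, 19)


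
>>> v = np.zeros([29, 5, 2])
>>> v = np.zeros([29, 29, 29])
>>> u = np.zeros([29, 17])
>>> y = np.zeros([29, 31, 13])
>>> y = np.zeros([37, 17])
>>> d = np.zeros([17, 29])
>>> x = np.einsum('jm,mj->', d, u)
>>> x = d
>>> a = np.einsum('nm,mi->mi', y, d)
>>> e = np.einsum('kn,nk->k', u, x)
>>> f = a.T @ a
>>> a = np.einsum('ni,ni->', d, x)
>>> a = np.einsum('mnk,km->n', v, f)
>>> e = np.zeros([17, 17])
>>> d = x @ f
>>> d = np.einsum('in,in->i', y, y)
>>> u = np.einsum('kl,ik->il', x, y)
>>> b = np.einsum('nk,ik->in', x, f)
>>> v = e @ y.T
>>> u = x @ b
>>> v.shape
(17, 37)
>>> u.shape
(17, 17)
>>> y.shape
(37, 17)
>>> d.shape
(37,)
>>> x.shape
(17, 29)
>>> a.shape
(29,)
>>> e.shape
(17, 17)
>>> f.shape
(29, 29)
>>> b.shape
(29, 17)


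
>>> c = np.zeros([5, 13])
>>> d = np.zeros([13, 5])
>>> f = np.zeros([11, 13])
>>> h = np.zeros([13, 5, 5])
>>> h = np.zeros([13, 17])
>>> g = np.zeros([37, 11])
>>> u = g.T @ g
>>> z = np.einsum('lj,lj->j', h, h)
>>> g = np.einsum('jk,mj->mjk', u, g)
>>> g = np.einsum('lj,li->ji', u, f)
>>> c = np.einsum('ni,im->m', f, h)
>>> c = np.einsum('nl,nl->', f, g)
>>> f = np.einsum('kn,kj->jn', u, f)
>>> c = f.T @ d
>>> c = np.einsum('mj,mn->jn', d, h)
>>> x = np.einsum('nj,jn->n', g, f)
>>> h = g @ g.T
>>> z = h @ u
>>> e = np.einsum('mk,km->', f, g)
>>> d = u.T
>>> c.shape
(5, 17)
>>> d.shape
(11, 11)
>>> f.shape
(13, 11)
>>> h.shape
(11, 11)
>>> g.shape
(11, 13)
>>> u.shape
(11, 11)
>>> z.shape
(11, 11)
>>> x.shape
(11,)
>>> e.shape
()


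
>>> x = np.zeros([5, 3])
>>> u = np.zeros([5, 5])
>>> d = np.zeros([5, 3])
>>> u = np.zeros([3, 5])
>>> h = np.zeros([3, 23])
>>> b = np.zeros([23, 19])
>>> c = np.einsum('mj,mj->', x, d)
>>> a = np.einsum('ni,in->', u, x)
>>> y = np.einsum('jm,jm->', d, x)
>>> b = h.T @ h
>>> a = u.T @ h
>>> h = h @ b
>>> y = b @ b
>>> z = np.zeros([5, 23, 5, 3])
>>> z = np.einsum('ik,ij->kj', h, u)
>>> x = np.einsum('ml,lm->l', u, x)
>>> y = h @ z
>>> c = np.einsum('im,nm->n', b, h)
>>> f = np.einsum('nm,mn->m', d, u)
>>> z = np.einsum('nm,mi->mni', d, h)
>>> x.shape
(5,)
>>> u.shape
(3, 5)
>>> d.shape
(5, 3)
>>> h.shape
(3, 23)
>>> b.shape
(23, 23)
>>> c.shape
(3,)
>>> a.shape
(5, 23)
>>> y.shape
(3, 5)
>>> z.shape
(3, 5, 23)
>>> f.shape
(3,)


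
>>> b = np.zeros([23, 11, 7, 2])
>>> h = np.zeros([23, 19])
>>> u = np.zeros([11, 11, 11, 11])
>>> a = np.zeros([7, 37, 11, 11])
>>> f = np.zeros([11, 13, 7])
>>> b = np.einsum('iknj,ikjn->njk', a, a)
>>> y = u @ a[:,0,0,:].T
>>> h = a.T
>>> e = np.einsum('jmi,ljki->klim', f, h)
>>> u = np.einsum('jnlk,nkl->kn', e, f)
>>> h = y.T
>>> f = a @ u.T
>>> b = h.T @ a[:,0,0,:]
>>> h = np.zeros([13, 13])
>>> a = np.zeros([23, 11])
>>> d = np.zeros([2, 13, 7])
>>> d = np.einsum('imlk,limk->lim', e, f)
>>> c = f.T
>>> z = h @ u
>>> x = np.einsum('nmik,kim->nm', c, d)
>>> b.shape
(11, 11, 11, 11)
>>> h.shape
(13, 13)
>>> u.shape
(13, 11)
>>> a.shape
(23, 11)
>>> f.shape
(7, 37, 11, 13)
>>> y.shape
(11, 11, 11, 7)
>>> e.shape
(37, 11, 7, 13)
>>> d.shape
(7, 37, 11)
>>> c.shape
(13, 11, 37, 7)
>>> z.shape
(13, 11)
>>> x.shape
(13, 11)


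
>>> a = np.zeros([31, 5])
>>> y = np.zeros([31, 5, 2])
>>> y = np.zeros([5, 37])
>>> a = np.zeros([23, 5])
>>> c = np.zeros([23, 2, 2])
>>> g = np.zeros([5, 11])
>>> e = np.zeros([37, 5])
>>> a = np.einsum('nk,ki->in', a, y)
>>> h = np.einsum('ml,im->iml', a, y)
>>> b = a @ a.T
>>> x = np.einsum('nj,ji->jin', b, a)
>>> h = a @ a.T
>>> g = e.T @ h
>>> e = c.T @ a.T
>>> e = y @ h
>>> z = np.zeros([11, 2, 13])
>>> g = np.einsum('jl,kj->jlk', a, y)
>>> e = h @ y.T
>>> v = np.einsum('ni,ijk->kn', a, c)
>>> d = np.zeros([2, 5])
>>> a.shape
(37, 23)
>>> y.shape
(5, 37)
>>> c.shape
(23, 2, 2)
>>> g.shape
(37, 23, 5)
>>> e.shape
(37, 5)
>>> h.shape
(37, 37)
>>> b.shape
(37, 37)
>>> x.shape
(37, 23, 37)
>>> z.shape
(11, 2, 13)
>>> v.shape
(2, 37)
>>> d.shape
(2, 5)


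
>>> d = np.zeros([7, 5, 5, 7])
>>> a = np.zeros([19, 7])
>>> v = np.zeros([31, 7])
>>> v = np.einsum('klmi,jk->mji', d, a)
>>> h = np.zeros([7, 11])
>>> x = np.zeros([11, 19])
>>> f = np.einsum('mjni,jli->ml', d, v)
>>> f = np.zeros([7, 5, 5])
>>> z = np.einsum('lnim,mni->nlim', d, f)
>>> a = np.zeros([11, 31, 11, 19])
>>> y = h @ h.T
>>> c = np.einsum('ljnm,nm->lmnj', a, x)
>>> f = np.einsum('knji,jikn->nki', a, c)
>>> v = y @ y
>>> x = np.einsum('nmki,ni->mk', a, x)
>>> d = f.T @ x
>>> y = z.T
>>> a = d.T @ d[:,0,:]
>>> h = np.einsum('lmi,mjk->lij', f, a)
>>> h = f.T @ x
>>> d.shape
(19, 11, 11)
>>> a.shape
(11, 11, 11)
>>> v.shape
(7, 7)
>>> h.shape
(19, 11, 11)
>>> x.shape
(31, 11)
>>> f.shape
(31, 11, 19)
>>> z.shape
(5, 7, 5, 7)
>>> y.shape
(7, 5, 7, 5)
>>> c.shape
(11, 19, 11, 31)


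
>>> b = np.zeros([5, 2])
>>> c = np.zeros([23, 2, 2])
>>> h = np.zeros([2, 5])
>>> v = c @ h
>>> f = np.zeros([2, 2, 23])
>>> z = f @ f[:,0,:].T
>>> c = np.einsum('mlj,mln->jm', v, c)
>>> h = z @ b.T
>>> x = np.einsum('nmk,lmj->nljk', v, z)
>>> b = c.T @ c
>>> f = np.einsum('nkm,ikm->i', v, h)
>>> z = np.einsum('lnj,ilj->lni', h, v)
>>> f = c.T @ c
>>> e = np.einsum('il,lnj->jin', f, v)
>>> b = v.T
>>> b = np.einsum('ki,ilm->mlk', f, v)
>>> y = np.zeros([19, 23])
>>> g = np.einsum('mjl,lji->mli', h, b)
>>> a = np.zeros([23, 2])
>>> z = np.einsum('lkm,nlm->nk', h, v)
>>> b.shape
(5, 2, 23)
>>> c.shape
(5, 23)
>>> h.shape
(2, 2, 5)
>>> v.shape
(23, 2, 5)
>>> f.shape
(23, 23)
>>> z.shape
(23, 2)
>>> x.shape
(23, 2, 2, 5)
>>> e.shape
(5, 23, 2)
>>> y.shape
(19, 23)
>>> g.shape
(2, 5, 23)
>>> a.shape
(23, 2)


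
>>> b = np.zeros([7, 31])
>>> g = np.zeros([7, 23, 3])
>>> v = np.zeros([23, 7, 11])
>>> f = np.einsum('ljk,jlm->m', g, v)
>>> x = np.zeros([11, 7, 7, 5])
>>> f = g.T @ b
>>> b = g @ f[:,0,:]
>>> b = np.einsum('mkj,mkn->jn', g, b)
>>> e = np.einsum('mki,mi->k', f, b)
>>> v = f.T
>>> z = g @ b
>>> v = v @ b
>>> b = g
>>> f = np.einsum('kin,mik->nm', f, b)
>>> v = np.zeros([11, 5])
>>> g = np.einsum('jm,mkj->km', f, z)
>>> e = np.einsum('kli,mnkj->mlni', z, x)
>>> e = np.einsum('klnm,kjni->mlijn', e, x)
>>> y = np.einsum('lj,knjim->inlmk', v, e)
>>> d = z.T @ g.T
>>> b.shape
(7, 23, 3)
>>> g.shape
(23, 7)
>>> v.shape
(11, 5)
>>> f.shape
(31, 7)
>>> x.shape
(11, 7, 7, 5)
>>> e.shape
(31, 23, 5, 7, 7)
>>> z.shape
(7, 23, 31)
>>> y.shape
(7, 23, 11, 7, 31)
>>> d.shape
(31, 23, 23)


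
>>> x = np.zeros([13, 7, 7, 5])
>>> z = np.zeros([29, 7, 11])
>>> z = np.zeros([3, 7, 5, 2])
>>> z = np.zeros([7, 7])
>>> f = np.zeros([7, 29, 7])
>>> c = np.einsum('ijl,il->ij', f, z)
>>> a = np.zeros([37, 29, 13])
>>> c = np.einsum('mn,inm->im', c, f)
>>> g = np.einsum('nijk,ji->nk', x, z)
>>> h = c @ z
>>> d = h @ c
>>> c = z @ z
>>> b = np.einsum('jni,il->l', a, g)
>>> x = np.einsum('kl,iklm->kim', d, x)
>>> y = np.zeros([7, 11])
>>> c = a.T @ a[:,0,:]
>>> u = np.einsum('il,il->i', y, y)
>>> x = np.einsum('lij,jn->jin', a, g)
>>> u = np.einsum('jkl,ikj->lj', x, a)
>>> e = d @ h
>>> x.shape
(13, 29, 5)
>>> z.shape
(7, 7)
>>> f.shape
(7, 29, 7)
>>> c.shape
(13, 29, 13)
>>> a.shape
(37, 29, 13)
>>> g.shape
(13, 5)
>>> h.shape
(7, 7)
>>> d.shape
(7, 7)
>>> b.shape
(5,)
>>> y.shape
(7, 11)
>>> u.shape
(5, 13)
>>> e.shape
(7, 7)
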